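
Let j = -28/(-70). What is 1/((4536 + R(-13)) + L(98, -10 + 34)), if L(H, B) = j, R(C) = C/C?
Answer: 5/22687 ≈ 0.00022039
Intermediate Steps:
R(C) = 1
j = ⅖ (j = -28*(-1/70) = ⅖ ≈ 0.40000)
L(H, B) = ⅖
1/((4536 + R(-13)) + L(98, -10 + 34)) = 1/((4536 + 1) + ⅖) = 1/(4537 + ⅖) = 1/(22687/5) = 5/22687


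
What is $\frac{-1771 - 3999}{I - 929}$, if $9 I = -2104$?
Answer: $\frac{10386}{2093} \approx 4.9623$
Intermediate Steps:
$I = - \frac{2104}{9}$ ($I = \frac{1}{9} \left(-2104\right) = - \frac{2104}{9} \approx -233.78$)
$\frac{-1771 - 3999}{I - 929} = \frac{-1771 - 3999}{- \frac{2104}{9} - 929} = - \frac{5770}{- \frac{10465}{9}} = \left(-5770\right) \left(- \frac{9}{10465}\right) = \frac{10386}{2093}$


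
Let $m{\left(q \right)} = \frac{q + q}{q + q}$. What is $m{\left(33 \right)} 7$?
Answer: $7$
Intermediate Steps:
$m{\left(q \right)} = 1$ ($m{\left(q \right)} = \frac{2 q}{2 q} = 2 q \frac{1}{2 q} = 1$)
$m{\left(33 \right)} 7 = 1 \cdot 7 = 7$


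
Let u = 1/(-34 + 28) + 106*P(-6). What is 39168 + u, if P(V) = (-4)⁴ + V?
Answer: 394007/6 ≈ 65668.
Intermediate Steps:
P(V) = 256 + V
u = 158999/6 (u = 1/(-34 + 28) + 106*(256 - 6) = 1/(-6) + 106*250 = -⅙ + 26500 = 158999/6 ≈ 26500.)
39168 + u = 39168 + 158999/6 = 394007/6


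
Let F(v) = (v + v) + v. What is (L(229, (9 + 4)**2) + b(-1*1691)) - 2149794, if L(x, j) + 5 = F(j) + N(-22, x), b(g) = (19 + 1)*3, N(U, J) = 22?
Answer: -2149210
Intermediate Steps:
b(g) = 60 (b(g) = 20*3 = 60)
F(v) = 3*v (F(v) = 2*v + v = 3*v)
L(x, j) = 17 + 3*j (L(x, j) = -5 + (3*j + 22) = -5 + (22 + 3*j) = 17 + 3*j)
(L(229, (9 + 4)**2) + b(-1*1691)) - 2149794 = ((17 + 3*(9 + 4)**2) + 60) - 2149794 = ((17 + 3*13**2) + 60) - 2149794 = ((17 + 3*169) + 60) - 2149794 = ((17 + 507) + 60) - 2149794 = (524 + 60) - 2149794 = 584 - 2149794 = -2149210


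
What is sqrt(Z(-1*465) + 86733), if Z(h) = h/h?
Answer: sqrt(86734) ≈ 294.51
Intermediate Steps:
Z(h) = 1
sqrt(Z(-1*465) + 86733) = sqrt(1 + 86733) = sqrt(86734)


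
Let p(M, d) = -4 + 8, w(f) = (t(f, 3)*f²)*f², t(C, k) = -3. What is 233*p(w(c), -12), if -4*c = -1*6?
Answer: 932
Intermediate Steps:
c = 3/2 (c = -(-1)*6/4 = -¼*(-6) = 3/2 ≈ 1.5000)
w(f) = -3*f⁴ (w(f) = (-3*f²)*f² = -3*f⁴)
p(M, d) = 4
233*p(w(c), -12) = 233*4 = 932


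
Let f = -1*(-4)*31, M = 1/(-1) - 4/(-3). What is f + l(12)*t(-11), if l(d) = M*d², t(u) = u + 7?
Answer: -68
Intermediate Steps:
M = ⅓ (M = 1*(-1) - 4*(-⅓) = -1 + 4/3 = ⅓ ≈ 0.33333)
f = 124 (f = 4*31 = 124)
t(u) = 7 + u
l(d) = d²/3
f + l(12)*t(-11) = 124 + ((⅓)*12²)*(7 - 11) = 124 + ((⅓)*144)*(-4) = 124 + 48*(-4) = 124 - 192 = -68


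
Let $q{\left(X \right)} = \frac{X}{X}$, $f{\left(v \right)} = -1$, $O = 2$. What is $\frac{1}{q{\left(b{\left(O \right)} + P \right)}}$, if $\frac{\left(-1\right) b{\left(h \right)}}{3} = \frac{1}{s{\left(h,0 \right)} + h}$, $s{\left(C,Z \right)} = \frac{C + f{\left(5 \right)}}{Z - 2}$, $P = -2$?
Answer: $1$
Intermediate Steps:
$s{\left(C,Z \right)} = \frac{-1 + C}{-2 + Z}$ ($s{\left(C,Z \right)} = \frac{C - 1}{Z - 2} = \frac{-1 + C}{-2 + Z}$)
$b{\left(h \right)} = - \frac{3}{\frac{1}{2} + \frac{h}{2}}$ ($b{\left(h \right)} = - \frac{3}{\frac{-1 + h}{-2 + 0} + h} = - \frac{3}{\frac{-1 + h}{-2} + h} = - \frac{3}{- \frac{-1 + h}{2} + h} = - \frac{3}{\left(\frac{1}{2} - \frac{h}{2}\right) + h} = - \frac{3}{\frac{1}{2} + \frac{h}{2}}$)
$q{\left(X \right)} = 1$
$\frac{1}{q{\left(b{\left(O \right)} + P \right)}} = 1^{-1} = 1$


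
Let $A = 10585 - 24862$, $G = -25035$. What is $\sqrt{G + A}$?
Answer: $12 i \sqrt{273} \approx 198.27 i$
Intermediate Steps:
$A = -14277$ ($A = 10585 - 24862 = -14277$)
$\sqrt{G + A} = \sqrt{-25035 - 14277} = \sqrt{-39312} = 12 i \sqrt{273}$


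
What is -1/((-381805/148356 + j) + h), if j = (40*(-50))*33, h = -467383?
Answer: 148356/79130950153 ≈ 1.8748e-6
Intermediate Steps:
j = -66000 (j = -2000*33 = -66000)
-1/((-381805/148356 + j) + h) = -1/((-381805/148356 - 66000) - 467383) = -1/(-9791877805/148356 - 467383) = -1/(-79130950153/148356) = -1*(-148356/79130950153) = 148356/79130950153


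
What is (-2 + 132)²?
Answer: 16900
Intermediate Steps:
(-2 + 132)² = 130² = 16900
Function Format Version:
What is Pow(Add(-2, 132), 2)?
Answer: 16900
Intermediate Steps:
Pow(Add(-2, 132), 2) = Pow(130, 2) = 16900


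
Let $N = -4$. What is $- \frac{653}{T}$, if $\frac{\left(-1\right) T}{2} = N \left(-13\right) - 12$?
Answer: $\frac{653}{80} \approx 8.1625$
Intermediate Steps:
$T = -80$ ($T = - 2 \left(\left(-4\right) \left(-13\right) - 12\right) = - 2 \left(52 - 12\right) = \left(-2\right) 40 = -80$)
$- \frac{653}{T} = - \frac{653}{-80} = \left(-653\right) \left(- \frac{1}{80}\right) = \frac{653}{80}$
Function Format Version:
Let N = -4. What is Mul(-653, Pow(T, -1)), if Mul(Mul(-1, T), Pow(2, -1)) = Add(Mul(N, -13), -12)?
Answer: Rational(653, 80) ≈ 8.1625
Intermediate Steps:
T = -80 (T = Mul(-2, Add(Mul(-4, -13), -12)) = Mul(-2, Add(52, -12)) = Mul(-2, 40) = -80)
Mul(-653, Pow(T, -1)) = Mul(-653, Pow(-80, -1)) = Mul(-653, Rational(-1, 80)) = Rational(653, 80)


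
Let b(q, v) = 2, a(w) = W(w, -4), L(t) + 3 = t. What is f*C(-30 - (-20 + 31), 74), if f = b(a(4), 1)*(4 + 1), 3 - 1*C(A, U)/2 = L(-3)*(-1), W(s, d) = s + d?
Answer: -60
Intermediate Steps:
L(t) = -3 + t
W(s, d) = d + s
a(w) = -4 + w
C(A, U) = -6 (C(A, U) = 6 - 2*(-3 - 3)*(-1) = 6 - (-12)*(-1) = 6 - 2*6 = 6 - 12 = -6)
f = 10 (f = 2*(4 + 1) = 2*5 = 10)
f*C(-30 - (-20 + 31), 74) = 10*(-6) = -60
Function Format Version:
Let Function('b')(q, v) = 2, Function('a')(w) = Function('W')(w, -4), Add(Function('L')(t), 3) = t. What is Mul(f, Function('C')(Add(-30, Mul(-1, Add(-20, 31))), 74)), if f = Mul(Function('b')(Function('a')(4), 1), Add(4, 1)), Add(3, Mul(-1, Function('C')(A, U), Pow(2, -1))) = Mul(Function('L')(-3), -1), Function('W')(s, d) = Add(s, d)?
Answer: -60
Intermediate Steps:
Function('L')(t) = Add(-3, t)
Function('W')(s, d) = Add(d, s)
Function('a')(w) = Add(-4, w)
Function('C')(A, U) = -6 (Function('C')(A, U) = Add(6, Mul(-2, Mul(Add(-3, -3), -1))) = Add(6, Mul(-2, Mul(-6, -1))) = Add(6, Mul(-2, 6)) = Add(6, -12) = -6)
f = 10 (f = Mul(2, Add(4, 1)) = Mul(2, 5) = 10)
Mul(f, Function('C')(Add(-30, Mul(-1, Add(-20, 31))), 74)) = Mul(10, -6) = -60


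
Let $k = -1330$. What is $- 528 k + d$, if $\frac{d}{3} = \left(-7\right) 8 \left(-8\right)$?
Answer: $703584$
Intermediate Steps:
$d = 1344$ ($d = 3 \left(-7\right) 8 \left(-8\right) = 3 \left(\left(-56\right) \left(-8\right)\right) = 3 \cdot 448 = 1344$)
$- 528 k + d = \left(-528\right) \left(-1330\right) + 1344 = 702240 + 1344 = 703584$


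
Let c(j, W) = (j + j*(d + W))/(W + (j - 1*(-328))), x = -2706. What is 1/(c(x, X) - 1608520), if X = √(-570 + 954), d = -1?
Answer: -284230478153/457190356398932888 - 1608717*√6/457190356398932888 ≈ -6.2170e-7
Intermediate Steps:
X = 8*√6 (X = √384 = 8*√6 ≈ 19.596)
c(j, W) = (j + j*(-1 + W))/(328 + W + j) (c(j, W) = (j + j*(-1 + W))/(W + (j - 1*(-328))) = (j + j*(-1 + W))/(W + (j + 328)) = (j + j*(-1 + W))/(W + (328 + j)) = (j + j*(-1 + W))/(328 + W + j))
1/(c(x, X) - 1608520) = 1/((8*√6)*(-2706)/(328 + 8*√6 - 2706) - 1608520) = 1/((8*√6)*(-2706)/(-2378 + 8*√6) - 1608520) = 1/(-21648*√6/(-2378 + 8*√6) - 1608520) = 1/(-1608520 - 21648*√6/(-2378 + 8*√6))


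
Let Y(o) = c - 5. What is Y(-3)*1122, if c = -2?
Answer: -7854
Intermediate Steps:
Y(o) = -7 (Y(o) = -2 - 5 = -7)
Y(-3)*1122 = -7*1122 = -7854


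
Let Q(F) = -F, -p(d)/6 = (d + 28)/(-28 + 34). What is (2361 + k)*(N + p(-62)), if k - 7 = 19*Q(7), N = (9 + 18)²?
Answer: 1705305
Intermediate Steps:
N = 729 (N = 27² = 729)
p(d) = -28 - d (p(d) = -6*(d + 28)/(-28 + 34) = -6*(28 + d)/6 = -6*(14/3 + d/6) = -28 - d)
k = -126 (k = 7 + 19*(-1*7) = 7 + 19*(-7) = 7 - 133 = -126)
(2361 + k)*(N + p(-62)) = (2361 - 126)*(729 + (-28 - 1*(-62))) = 2235*(729 + (-28 + 62)) = 2235*(729 + 34) = 2235*763 = 1705305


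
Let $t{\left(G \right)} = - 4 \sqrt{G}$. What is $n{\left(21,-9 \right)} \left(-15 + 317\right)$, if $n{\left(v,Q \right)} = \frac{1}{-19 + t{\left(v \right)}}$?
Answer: $- \frac{5738}{25} + \frac{1208 \sqrt{21}}{25} \approx -8.0899$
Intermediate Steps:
$n{\left(v,Q \right)} = \frac{1}{-19 - 4 \sqrt{v}}$
$n{\left(21,-9 \right)} \left(-15 + 317\right) = - \frac{1}{19 + 4 \sqrt{21}} \left(-15 + 317\right) = - \frac{1}{19 + 4 \sqrt{21}} \cdot 302 = - \frac{302}{19 + 4 \sqrt{21}}$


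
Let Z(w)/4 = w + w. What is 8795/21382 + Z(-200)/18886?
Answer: 65945585/201910226 ≈ 0.32661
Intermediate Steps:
Z(w) = 8*w (Z(w) = 4*(w + w) = 4*(2*w) = 8*w)
8795/21382 + Z(-200)/18886 = 8795/21382 + (8*(-200))/18886 = 8795*(1/21382) - 1600*1/18886 = 8795/21382 - 800/9443 = 65945585/201910226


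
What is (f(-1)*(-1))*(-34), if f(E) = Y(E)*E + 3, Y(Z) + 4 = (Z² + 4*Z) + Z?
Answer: 374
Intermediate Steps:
Y(Z) = -4 + Z² + 5*Z (Y(Z) = -4 + ((Z² + 4*Z) + Z) = -4 + (Z² + 5*Z) = -4 + Z² + 5*Z)
f(E) = 3 + E*(-4 + E² + 5*E) (f(E) = (-4 + E² + 5*E)*E + 3 = E*(-4 + E² + 5*E) + 3 = 3 + E*(-4 + E² + 5*E))
(f(-1)*(-1))*(-34) = ((3 - (-4 + (-1)² + 5*(-1)))*(-1))*(-34) = ((3 - (-4 + 1 - 5))*(-1))*(-34) = ((3 - 1*(-8))*(-1))*(-34) = ((3 + 8)*(-1))*(-34) = (11*(-1))*(-34) = -11*(-34) = 374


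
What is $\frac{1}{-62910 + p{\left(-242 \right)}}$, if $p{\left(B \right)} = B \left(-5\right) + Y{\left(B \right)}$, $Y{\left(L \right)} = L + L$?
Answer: $- \frac{1}{62184} \approx -1.6081 \cdot 10^{-5}$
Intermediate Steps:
$Y{\left(L \right)} = 2 L$
$p{\left(B \right)} = - 3 B$ ($p{\left(B \right)} = B \left(-5\right) + 2 B = - 5 B + 2 B = - 3 B$)
$\frac{1}{-62910 + p{\left(-242 \right)}} = \frac{1}{-62910 - -726} = \frac{1}{-62910 + 726} = \frac{1}{-62184} = - \frac{1}{62184}$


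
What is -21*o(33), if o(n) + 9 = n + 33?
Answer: -1197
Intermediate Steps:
o(n) = 24 + n (o(n) = -9 + (n + 33) = -9 + (33 + n) = 24 + n)
-21*o(33) = -21*(24 + 33) = -21*57 = -1197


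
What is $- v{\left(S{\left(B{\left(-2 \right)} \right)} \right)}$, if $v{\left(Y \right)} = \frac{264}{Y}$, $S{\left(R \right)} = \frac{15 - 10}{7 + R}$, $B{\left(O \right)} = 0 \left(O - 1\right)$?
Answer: $- \frac{1848}{5} \approx -369.6$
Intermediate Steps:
$B{\left(O \right)} = 0$ ($B{\left(O \right)} = 0 \left(-1 + O\right) = 0$)
$S{\left(R \right)} = \frac{5}{7 + R}$
$- v{\left(S{\left(B{\left(-2 \right)} \right)} \right)} = - \frac{264}{5 \frac{1}{7 + 0}} = - \frac{264}{5 \cdot \frac{1}{7}} = - \frac{264}{\frac{5}{7}} = - \frac{264 \cdot 7}{5} = \left(-1\right) \frac{1848}{5} = - \frac{1848}{5}$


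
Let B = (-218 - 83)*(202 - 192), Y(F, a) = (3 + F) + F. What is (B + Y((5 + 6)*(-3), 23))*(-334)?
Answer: 1026382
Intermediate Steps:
Y(F, a) = 3 + 2*F
B = -3010 (B = -301*10 = -3010)
(B + Y((5 + 6)*(-3), 23))*(-334) = (-3010 + (3 + 2*((5 + 6)*(-3))))*(-334) = (-3010 + (3 + 2*(11*(-3))))*(-334) = (-3010 + (3 + 2*(-33)))*(-334) = (-3010 + (3 - 66))*(-334) = (-3010 - 63)*(-334) = -3073*(-334) = 1026382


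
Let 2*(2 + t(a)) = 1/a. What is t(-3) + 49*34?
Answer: 9983/6 ≈ 1663.8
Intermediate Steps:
t(a) = -2 + 1/(2*a) (t(a) = -2 + (1/a)/2 = -2 + 1/(2*a))
t(-3) + 49*34 = (-2 + (½)/(-3)) + 49*34 = (-2 + (½)*(-⅓)) + 1666 = (-2 - ⅙) + 1666 = -13/6 + 1666 = 9983/6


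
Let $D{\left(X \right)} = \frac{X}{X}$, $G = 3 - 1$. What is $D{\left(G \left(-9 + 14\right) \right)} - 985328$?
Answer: $-985327$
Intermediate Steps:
$G = 2$ ($G = 3 - 1 = 2$)
$D{\left(X \right)} = 1$
$D{\left(G \left(-9 + 14\right) \right)} - 985328 = 1 - 985328 = -985327$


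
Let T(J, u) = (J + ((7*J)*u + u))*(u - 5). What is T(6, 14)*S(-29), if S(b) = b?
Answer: -158688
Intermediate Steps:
T(J, u) = (-5 + u)*(J + u + 7*J*u) (T(J, u) = (J + (7*J*u + u))*(-5 + u) = (J + (u + 7*J*u))*(-5 + u) = (J + u + 7*J*u)*(-5 + u) = (-5 + u)*(J + u + 7*J*u))
T(6, 14)*S(-29) = (14**2 - 5*6 - 5*14 - 34*6*14 + 7*6*14**2)*(-29) = (196 - 30 - 70 - 2856 + 7*6*196)*(-29) = (196 - 30 - 70 - 2856 + 8232)*(-29) = 5472*(-29) = -158688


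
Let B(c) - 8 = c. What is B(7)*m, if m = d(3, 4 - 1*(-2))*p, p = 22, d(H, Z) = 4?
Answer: 1320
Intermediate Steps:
B(c) = 8 + c
m = 88 (m = 4*22 = 88)
B(7)*m = (8 + 7)*88 = 15*88 = 1320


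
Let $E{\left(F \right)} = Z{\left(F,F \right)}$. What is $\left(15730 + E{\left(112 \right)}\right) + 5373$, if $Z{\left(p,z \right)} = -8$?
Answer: $21095$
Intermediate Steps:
$E{\left(F \right)} = -8$
$\left(15730 + E{\left(112 \right)}\right) + 5373 = \left(15730 - 8\right) + 5373 = 15722 + 5373 = 21095$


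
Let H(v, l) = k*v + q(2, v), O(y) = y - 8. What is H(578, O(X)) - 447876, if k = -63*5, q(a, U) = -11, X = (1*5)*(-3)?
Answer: -629957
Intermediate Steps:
X = -15 (X = 5*(-3) = -15)
O(y) = -8 + y
k = -315
H(v, l) = -11 - 315*v (H(v, l) = -315*v - 11 = -11 - 315*v)
H(578, O(X)) - 447876 = (-11 - 315*578) - 447876 = (-11 - 182070) - 447876 = -182081 - 447876 = -629957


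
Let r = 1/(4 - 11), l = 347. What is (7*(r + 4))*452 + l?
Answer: 12551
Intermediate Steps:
r = -1/7 (r = 1/(-7) = -1/7 ≈ -0.14286)
(7*(r + 4))*452 + l = (7*(-1/7 + 4))*452 + 347 = (7*(27/7))*452 + 347 = 27*452 + 347 = 12204 + 347 = 12551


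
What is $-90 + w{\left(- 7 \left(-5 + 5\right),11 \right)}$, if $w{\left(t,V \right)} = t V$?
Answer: $-90$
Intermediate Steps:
$w{\left(t,V \right)} = V t$
$-90 + w{\left(- 7 \left(-5 + 5\right),11 \right)} = -90 + 11 \left(- 7 \left(-5 + 5\right)\right) = -90 + 11 \left(\left(-7\right) 0\right) = -90 + 11 \cdot 0 = -90 + 0 = -90$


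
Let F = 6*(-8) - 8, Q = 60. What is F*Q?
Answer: -3360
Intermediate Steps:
F = -56 (F = -48 - 8 = -56)
F*Q = -56*60 = -3360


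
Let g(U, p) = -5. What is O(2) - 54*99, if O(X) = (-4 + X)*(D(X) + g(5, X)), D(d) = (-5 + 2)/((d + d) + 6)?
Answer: -26677/5 ≈ -5335.4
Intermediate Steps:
D(d) = -3/(6 + 2*d) (D(d) = -3/(2*d + 6) = -3/(6 + 2*d))
O(X) = (-5 - 3/(6 + 2*X))*(-4 + X) (O(X) = (-4 + X)*(-3/(6 + 2*X) - 5) = (-4 + X)*(-5 - 3/(6 + 2*X)) = (-5 - 3/(6 + 2*X))*(-4 + X))
O(2) - 54*99 = (132 - 10*2² + 7*2)/(2*(3 + 2)) - 54*99 = (½)*(132 - 10*4 + 14)/5 - 5346 = (½)*(⅕)*(132 - 40 + 14) - 5346 = (½)*(⅕)*106 - 5346 = 53/5 - 5346 = -26677/5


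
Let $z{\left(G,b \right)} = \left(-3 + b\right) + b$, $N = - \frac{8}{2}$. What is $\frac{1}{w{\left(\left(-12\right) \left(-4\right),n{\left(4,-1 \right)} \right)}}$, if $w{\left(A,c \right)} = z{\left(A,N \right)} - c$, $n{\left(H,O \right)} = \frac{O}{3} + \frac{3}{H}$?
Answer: $- \frac{12}{137} \approx -0.087591$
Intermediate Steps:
$n{\left(H,O \right)} = \frac{3}{H} + \frac{O}{3}$ ($n{\left(H,O \right)} = O \frac{1}{3} + \frac{3}{H} = \frac{O}{3} + \frac{3}{H} = \frac{3}{H} + \frac{O}{3}$)
$N = -4$ ($N = \left(-8\right) \frac{1}{2} = -4$)
$z{\left(G,b \right)} = -3 + 2 b$
$w{\left(A,c \right)} = -11 - c$ ($w{\left(A,c \right)} = \left(-3 + 2 \left(-4\right)\right) - c = \left(-3 - 8\right) - c = -11 - c$)
$\frac{1}{w{\left(\left(-12\right) \left(-4\right),n{\left(4,-1 \right)} \right)}} = \frac{1}{-11 - \left(\frac{3}{4} + \frac{1}{3} \left(-1\right)\right)} = \frac{1}{-11 - \left(3 \cdot \frac{1}{4} - \frac{1}{3}\right)} = \frac{1}{-11 - \left(\frac{3}{4} - \frac{1}{3}\right)} = \frac{1}{-11 - \frac{5}{12}} = \frac{1}{- \frac{137}{12}} = - \frac{12}{137}$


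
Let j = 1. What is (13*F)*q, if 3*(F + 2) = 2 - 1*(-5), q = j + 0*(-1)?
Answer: 13/3 ≈ 4.3333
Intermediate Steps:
q = 1 (q = 1 + 0*(-1) = 1 + 0 = 1)
F = 1/3 (F = -2 + (2 - 1*(-5))/3 = -2 + (2 + 5)/3 = -2 + (1/3)*7 = -2 + 7/3 = 1/3 ≈ 0.33333)
(13*F)*q = (13*(1/3))*1 = (13/3)*1 = 13/3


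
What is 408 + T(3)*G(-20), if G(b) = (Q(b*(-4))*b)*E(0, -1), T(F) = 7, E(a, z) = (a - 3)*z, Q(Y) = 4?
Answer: -1272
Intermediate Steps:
E(a, z) = z*(-3 + a) (E(a, z) = (-3 + a)*z = z*(-3 + a))
G(b) = 12*b (G(b) = (4*b)*(-(-3 + 0)) = (4*b)*(-1*(-3)) = (4*b)*3 = 12*b)
408 + T(3)*G(-20) = 408 + 7*(12*(-20)) = 408 + 7*(-240) = 408 - 1680 = -1272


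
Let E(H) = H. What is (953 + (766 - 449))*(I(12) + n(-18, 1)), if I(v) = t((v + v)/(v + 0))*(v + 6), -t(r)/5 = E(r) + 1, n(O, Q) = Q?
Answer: -341630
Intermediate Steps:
t(r) = -5 - 5*r (t(r) = -5*(r + 1) = -5*(1 + r) = -5 - 5*r)
I(v) = -90 - 15*v (I(v) = (-5 - 5*(v + v)/(v + 0))*(v + 6) = (-5 - 5*2*v/v)*(6 + v) = (-5 - 5*2)*(6 + v) = (-5 - 10)*(6 + v) = -15*(6 + v) = -90 - 15*v)
(953 + (766 - 449))*(I(12) + n(-18, 1)) = (953 + (766 - 449))*((-90 - 15*12) + 1) = (953 + 317)*((-90 - 180) + 1) = 1270*(-270 + 1) = 1270*(-269) = -341630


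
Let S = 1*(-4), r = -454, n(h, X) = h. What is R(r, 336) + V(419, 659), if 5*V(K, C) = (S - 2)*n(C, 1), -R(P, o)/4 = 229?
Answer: -8534/5 ≈ -1706.8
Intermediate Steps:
S = -4
R(P, o) = -916 (R(P, o) = -4*229 = -916)
V(K, C) = -6*C/5 (V(K, C) = ((-4 - 2)*C)/5 = (-6*C)/5 = -6*C/5)
R(r, 336) + V(419, 659) = -916 - 6/5*659 = -916 - 3954/5 = -8534/5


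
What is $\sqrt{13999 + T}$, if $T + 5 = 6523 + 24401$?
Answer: $\sqrt{44918} \approx 211.94$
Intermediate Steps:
$T = 30919$ ($T = -5 + \left(6523 + 24401\right) = -5 + 30924 = 30919$)
$\sqrt{13999 + T} = \sqrt{13999 + 30919} = \sqrt{44918}$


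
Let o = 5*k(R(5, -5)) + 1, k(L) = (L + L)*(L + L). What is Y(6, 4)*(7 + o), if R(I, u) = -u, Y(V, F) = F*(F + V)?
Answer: 20320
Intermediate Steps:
k(L) = 4*L**2 (k(L) = (2*L)*(2*L) = 4*L**2)
o = 501 (o = 5*(4*(-1*(-5))**2) + 1 = 5*(4*5**2) + 1 = 5*(4*25) + 1 = 5*100 + 1 = 500 + 1 = 501)
Y(6, 4)*(7 + o) = (4*(4 + 6))*(7 + 501) = (4*10)*508 = 40*508 = 20320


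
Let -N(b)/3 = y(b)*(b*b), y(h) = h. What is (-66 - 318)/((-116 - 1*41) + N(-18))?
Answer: -384/17339 ≈ -0.022147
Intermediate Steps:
N(b) = -3*b³ (N(b) = -3*b*b*b = -3*b*b² = -3*b³)
(-66 - 318)/((-116 - 1*41) + N(-18)) = (-66 - 318)/((-116 - 1*41) - 3*(-18)³) = -384/((-116 - 41) - 3*(-5832)) = -384/(-157 + 17496) = -384/17339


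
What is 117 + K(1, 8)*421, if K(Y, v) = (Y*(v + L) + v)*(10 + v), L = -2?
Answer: 106209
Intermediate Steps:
K(Y, v) = (10 + v)*(v + Y*(-2 + v)) (K(Y, v) = (Y*(v - 2) + v)*(10 + v) = (Y*(-2 + v) + v)*(10 + v) = (v + Y*(-2 + v))*(10 + v) = (10 + v)*(v + Y*(-2 + v)))
117 + K(1, 8)*421 = 117 + (8**2 - 20*1 + 10*8 + 1*8**2 + 8*1*8)*421 = 117 + (64 - 20 + 80 + 1*64 + 64)*421 = 117 + (64 - 20 + 80 + 64 + 64)*421 = 117 + 252*421 = 117 + 106092 = 106209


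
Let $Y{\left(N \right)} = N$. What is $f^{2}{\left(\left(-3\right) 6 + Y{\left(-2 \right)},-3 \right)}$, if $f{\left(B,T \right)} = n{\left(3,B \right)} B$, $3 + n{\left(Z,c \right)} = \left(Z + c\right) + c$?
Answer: $640000$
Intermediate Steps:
$n{\left(Z,c \right)} = -3 + Z + 2 c$ ($n{\left(Z,c \right)} = -3 + \left(\left(Z + c\right) + c\right) = -3 + \left(Z + 2 c\right) = -3 + Z + 2 c$)
$f{\left(B,T \right)} = 2 B^{2}$ ($f{\left(B,T \right)} = \left(-3 + 3 + 2 B\right) B = 2 B B = 2 B^{2}$)
$f^{2}{\left(\left(-3\right) 6 + Y{\left(-2 \right)},-3 \right)} = \left(2 \left(\left(-3\right) 6 - 2\right)^{2}\right)^{2} = \left(2 \left(-18 - 2\right)^{2}\right)^{2} = \left(2 \left(-20\right)^{2}\right)^{2} = \left(2 \cdot 400\right)^{2} = 800^{2} = 640000$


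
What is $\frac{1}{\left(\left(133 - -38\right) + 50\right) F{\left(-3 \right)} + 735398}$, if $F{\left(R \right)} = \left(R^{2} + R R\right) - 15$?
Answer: $\frac{1}{736061} \approx 1.3586 \cdot 10^{-6}$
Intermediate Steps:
$F{\left(R \right)} = -15 + 2 R^{2}$ ($F{\left(R \right)} = \left(R^{2} + R^{2}\right) - 15 = 2 R^{2} - 15 = -15 + 2 R^{2}$)
$\frac{1}{\left(\left(133 - -38\right) + 50\right) F{\left(-3 \right)} + 735398} = \frac{1}{\left(\left(133 - -38\right) + 50\right) \left(-15 + 2 \left(-3\right)^{2}\right) + 735398} = \frac{1}{\left(\left(133 + 38\right) + 50\right) \left(-15 + 2 \cdot 9\right) + 735398} = \frac{1}{\left(171 + 50\right) \left(-15 + 18\right) + 735398} = \frac{1}{221 \cdot 3 + 735398} = \frac{1}{663 + 735398} = \frac{1}{736061}$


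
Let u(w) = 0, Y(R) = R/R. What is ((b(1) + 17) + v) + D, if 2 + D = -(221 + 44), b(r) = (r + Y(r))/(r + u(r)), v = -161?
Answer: -409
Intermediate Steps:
Y(R) = 1
b(r) = (1 + r)/r (b(r) = (r + 1)/(r + 0) = (1 + r)/r)
D = -267 (D = -2 - (221 + 44) = -2 - 1*265 = -2 - 265 = -267)
((b(1) + 17) + v) + D = (((1 + 1)/1 + 17) - 161) - 267 = ((1*2 + 17) - 161) - 267 = ((2 + 17) - 161) - 267 = (19 - 161) - 267 = -142 - 267 = -409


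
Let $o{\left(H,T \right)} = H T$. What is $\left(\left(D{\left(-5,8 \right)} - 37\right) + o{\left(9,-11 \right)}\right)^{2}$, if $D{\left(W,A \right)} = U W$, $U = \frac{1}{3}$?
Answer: $\frac{170569}{9} \approx 18952.0$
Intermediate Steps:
$U = \frac{1}{3} \approx 0.33333$
$D{\left(W,A \right)} = \frac{W}{3}$
$\left(\left(D{\left(-5,8 \right)} - 37\right) + o{\left(9,-11 \right)}\right)^{2} = \left(\left(\frac{1}{3} \left(-5\right) - 37\right) + 9 \left(-11\right)\right)^{2} = \left(\left(- \frac{5}{3} - 37\right) - 99\right)^{2} = \left(- \frac{116}{3} - 99\right)^{2} = \left(- \frac{413}{3}\right)^{2} = \frac{170569}{9}$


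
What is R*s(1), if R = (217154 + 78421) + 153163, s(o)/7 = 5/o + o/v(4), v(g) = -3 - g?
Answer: 15257092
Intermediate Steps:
s(o) = -o + 35/o (s(o) = 7*(5/o + o/(-3 - 1*4)) = 7*(5/o + o/(-3 - 4)) = 7*(5/o + o/(-7)) = 7*(5/o + o*(-⅐)) = 7*(5/o - o/7) = -o + 35/o)
R = 448738 (R = 295575 + 153163 = 448738)
R*s(1) = 448738*(-1*1 + 35/1) = 448738*(-1 + 35*1) = 448738*(-1 + 35) = 448738*34 = 15257092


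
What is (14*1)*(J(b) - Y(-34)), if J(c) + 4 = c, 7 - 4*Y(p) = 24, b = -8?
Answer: -217/2 ≈ -108.50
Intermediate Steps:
Y(p) = -17/4 (Y(p) = 7/4 - ¼*24 = 7/4 - 6 = -17/4)
J(c) = -4 + c
(14*1)*(J(b) - Y(-34)) = (14*1)*((-4 - 8) - 1*(-17/4)) = 14*(-12 + 17/4) = 14*(-31/4) = -217/2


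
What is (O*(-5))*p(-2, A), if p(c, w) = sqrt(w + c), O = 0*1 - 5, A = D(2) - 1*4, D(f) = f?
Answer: 50*I ≈ 50.0*I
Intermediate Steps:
A = -2 (A = 2 - 1*4 = 2 - 4 = -2)
O = -5 (O = 0 - 5 = -5)
p(c, w) = sqrt(c + w)
(O*(-5))*p(-2, A) = (-5*(-5))*sqrt(-2 - 2) = 25*sqrt(-4) = 25*(2*I) = 50*I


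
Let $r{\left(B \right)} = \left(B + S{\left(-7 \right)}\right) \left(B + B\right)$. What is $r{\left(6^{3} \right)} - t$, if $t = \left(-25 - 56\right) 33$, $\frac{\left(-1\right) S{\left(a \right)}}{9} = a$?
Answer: $123201$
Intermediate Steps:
$S{\left(a \right)} = - 9 a$
$r{\left(B \right)} = 2 B \left(63 + B\right)$ ($r{\left(B \right)} = \left(B - -63\right) \left(B + B\right) = \left(B + 63\right) 2 B = \left(63 + B\right) 2 B = 2 B \left(63 + B\right)$)
$t = -2673$ ($t = \left(-81\right) 33 = -2673$)
$r{\left(6^{3} \right)} - t = 2 \cdot 6^{3} \left(63 + 6^{3}\right) - -2673 = 2 \cdot 216 \left(63 + 216\right) + 2673 = 2 \cdot 216 \cdot 279 + 2673 = 120528 + 2673 = 123201$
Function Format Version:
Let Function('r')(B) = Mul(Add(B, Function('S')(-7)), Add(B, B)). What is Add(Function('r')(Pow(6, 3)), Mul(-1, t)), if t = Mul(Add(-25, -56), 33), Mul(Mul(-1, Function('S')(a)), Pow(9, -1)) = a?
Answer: 123201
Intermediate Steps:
Function('S')(a) = Mul(-9, a)
Function('r')(B) = Mul(2, B, Add(63, B)) (Function('r')(B) = Mul(Add(B, Mul(-9, -7)), Add(B, B)) = Mul(Add(B, 63), Mul(2, B)) = Mul(Add(63, B), Mul(2, B)) = Mul(2, B, Add(63, B)))
t = -2673 (t = Mul(-81, 33) = -2673)
Add(Function('r')(Pow(6, 3)), Mul(-1, t)) = Add(Mul(2, Pow(6, 3), Add(63, Pow(6, 3))), Mul(-1, -2673)) = Add(Mul(2, 216, Add(63, 216)), 2673) = Add(Mul(2, 216, 279), 2673) = Add(120528, 2673) = 123201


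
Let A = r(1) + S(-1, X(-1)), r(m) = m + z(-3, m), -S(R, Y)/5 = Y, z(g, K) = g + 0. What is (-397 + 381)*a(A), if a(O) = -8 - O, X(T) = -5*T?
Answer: -304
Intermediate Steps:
z(g, K) = g
S(R, Y) = -5*Y
r(m) = -3 + m (r(m) = m - 3 = -3 + m)
A = -27 (A = (-3 + 1) - (-25)*(-1) = -2 - 5*5 = -2 - 25 = -27)
(-397 + 381)*a(A) = (-397 + 381)*(-8 - 1*(-27)) = -16*(-8 + 27) = -16*19 = -304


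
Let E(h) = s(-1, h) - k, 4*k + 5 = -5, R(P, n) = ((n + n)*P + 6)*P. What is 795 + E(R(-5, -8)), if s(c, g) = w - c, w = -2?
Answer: 1593/2 ≈ 796.50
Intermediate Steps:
s(c, g) = -2 - c
R(P, n) = P*(6 + 2*P*n) (R(P, n) = ((2*n)*P + 6)*P = (2*P*n + 6)*P = (6 + 2*P*n)*P = P*(6 + 2*P*n))
k = -5/2 (k = -5/4 + (1/4)*(-5) = -5/4 - 5/4 = -5/2 ≈ -2.5000)
E(h) = 3/2 (E(h) = (-2 - 1*(-1)) - 1*(-5/2) = (-2 + 1) + 5/2 = -1 + 5/2 = 3/2)
795 + E(R(-5, -8)) = 795 + 3/2 = 1593/2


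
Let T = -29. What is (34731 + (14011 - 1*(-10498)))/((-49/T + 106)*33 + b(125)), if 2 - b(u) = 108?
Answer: 343592/19997 ≈ 17.182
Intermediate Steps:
b(u) = -106 (b(u) = 2 - 1*108 = 2 - 108 = -106)
(34731 + (14011 - 1*(-10498)))/((-49/T + 106)*33 + b(125)) = (34731 + (14011 - 1*(-10498)))/((-49/(-29) + 106)*33 - 106) = (34731 + (14011 + 10498))/((-49*(-1/29) + 106)*33 - 106) = (34731 + 24509)/((49/29 + 106)*33 - 106) = 59240/((3123/29)*33 - 106) = 59240/(103059/29 - 106) = 59240/(99985/29) = 59240*(29/99985) = 343592/19997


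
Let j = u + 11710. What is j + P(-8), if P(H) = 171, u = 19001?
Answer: 30882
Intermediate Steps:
j = 30711 (j = 19001 + 11710 = 30711)
j + P(-8) = 30711 + 171 = 30882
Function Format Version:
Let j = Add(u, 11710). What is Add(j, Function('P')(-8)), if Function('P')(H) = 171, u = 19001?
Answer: 30882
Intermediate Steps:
j = 30711 (j = Add(19001, 11710) = 30711)
Add(j, Function('P')(-8)) = Add(30711, 171) = 30882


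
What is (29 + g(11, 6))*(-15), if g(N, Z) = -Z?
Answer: -345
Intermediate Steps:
(29 + g(11, 6))*(-15) = (29 - 1*6)*(-15) = (29 - 6)*(-15) = 23*(-15) = -345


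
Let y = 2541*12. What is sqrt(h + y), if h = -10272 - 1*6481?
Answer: sqrt(13739) ≈ 117.21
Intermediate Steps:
y = 30492
h = -16753 (h = -10272 - 6481 = -16753)
sqrt(h + y) = sqrt(-16753 + 30492) = sqrt(13739)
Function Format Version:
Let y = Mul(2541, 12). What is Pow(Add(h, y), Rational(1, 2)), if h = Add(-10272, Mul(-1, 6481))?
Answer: Pow(13739, Rational(1, 2)) ≈ 117.21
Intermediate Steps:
y = 30492
h = -16753 (h = Add(-10272, -6481) = -16753)
Pow(Add(h, y), Rational(1, 2)) = Pow(Add(-16753, 30492), Rational(1, 2)) = Pow(13739, Rational(1, 2))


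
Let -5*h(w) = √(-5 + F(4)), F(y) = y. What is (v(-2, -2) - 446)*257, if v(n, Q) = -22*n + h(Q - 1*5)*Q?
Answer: -103314 + 514*I/5 ≈ -1.0331e+5 + 102.8*I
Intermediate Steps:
h(w) = -I/5 (h(w) = -√(-5 + 4)/5 = -I/5)
v(n, Q) = -22*n - I*Q/5 (v(n, Q) = -22*n + (-I/5)*Q = -22*n - I*Q/5)
(v(-2, -2) - 446)*257 = ((-22*(-2) - ⅕*I*(-2)) - 446)*257 = ((44 + 2*I/5) - 446)*257 = (-402 + 2*I/5)*257 = -103314 + 514*I/5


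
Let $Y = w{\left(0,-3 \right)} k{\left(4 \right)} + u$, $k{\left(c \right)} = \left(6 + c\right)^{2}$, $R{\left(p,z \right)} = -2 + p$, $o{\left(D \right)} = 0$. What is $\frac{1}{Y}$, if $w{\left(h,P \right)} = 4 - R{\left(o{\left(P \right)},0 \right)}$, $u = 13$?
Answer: $\frac{1}{613} \approx 0.0016313$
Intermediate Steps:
$w{\left(h,P \right)} = 6$ ($w{\left(h,P \right)} = 4 - \left(-2 + 0\right) = 4 - -2 = 4 + 2 = 6$)
$Y = 613$ ($Y = 6 \left(6 + 4\right)^{2} + 13 = 6 \cdot 10^{2} + 13 = 6 \cdot 100 + 13 = 600 + 13 = 613$)
$\frac{1}{Y} = \frac{1}{613}$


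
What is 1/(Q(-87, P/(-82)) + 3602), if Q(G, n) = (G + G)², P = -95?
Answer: 1/33878 ≈ 2.9518e-5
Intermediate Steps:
Q(G, n) = 4*G² (Q(G, n) = (2*G)² = 4*G²)
1/(Q(-87, P/(-82)) + 3602) = 1/(4*(-87)² + 3602) = 1/(4*7569 + 3602) = 1/(30276 + 3602) = 1/33878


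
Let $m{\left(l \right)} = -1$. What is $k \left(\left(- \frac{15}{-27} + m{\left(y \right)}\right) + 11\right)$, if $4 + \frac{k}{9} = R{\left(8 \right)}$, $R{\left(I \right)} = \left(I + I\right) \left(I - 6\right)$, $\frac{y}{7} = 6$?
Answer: $2660$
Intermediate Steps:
$y = 42$ ($y = 7 \cdot 6 = 42$)
$R{\left(I \right)} = 2 I \left(-6 + I\right)$
$k = 252$ ($k = -36 + 9 \cdot 2 \cdot 8 \left(-6 + 8\right) = -36 + 9 \cdot 2 \cdot 8 \cdot 2 = -36 + 9 \cdot 32 = -36 + 288 = 252$)
$k \left(\left(- \frac{15}{-27} + m{\left(y \right)}\right) + 11\right) = 252 \left(\left(- \frac{15}{-27} - 1\right) + 11\right) = 252 \left(\left(\left(-15\right) \left(- \frac{1}{27}\right) - 1\right) + 11\right) = 252 \left(\left(\frac{5}{9} - 1\right) + 11\right) = 252 \left(- \frac{4}{9} + 11\right) = 252 \cdot \frac{95}{9} = 2660$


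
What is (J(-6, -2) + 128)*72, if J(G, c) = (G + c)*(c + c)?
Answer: 11520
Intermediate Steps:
J(G, c) = 2*c*(G + c) (J(G, c) = (G + c)*(2*c) = 2*c*(G + c))
(J(-6, -2) + 128)*72 = (2*(-2)*(-6 - 2) + 128)*72 = (2*(-2)*(-8) + 128)*72 = (32 + 128)*72 = 160*72 = 11520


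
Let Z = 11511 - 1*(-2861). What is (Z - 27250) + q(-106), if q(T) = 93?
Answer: -12785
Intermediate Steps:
Z = 14372 (Z = 11511 + 2861 = 14372)
(Z - 27250) + q(-106) = (14372 - 27250) + 93 = -12878 + 93 = -12785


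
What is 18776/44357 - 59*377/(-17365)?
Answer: 1312677991/770259305 ≈ 1.7042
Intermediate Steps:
18776/44357 - 59*377/(-17365) = 18776*(1/44357) - 22243*(-1/17365) = 18776/44357 + 22243/17365 = 1312677991/770259305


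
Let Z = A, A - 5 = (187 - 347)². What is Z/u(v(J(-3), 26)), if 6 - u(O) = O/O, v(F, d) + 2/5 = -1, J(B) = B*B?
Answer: 5121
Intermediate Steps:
J(B) = B²
v(F, d) = -7/5 (v(F, d) = -⅖ - 1 = -7/5)
u(O) = 5 (u(O) = 6 - O/O = 6 - 1*1 = 6 - 1 = 5)
A = 25605 (A = 5 + (187 - 347)² = 5 + (-160)² = 5 + 25600 = 25605)
Z = 25605
Z/u(v(J(-3), 26)) = 25605/5 = 25605*(⅕) = 5121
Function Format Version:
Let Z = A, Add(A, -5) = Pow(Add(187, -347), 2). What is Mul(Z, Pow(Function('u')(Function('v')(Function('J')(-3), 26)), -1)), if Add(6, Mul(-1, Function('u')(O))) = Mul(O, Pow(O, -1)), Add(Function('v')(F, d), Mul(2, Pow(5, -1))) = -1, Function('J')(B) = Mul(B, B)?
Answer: 5121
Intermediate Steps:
Function('J')(B) = Pow(B, 2)
Function('v')(F, d) = Rational(-7, 5) (Function('v')(F, d) = Add(Rational(-2, 5), -1) = Rational(-7, 5))
Function('u')(O) = 5 (Function('u')(O) = Add(6, Mul(-1, Mul(O, Pow(O, -1)))) = Add(6, Mul(-1, 1)) = Add(6, -1) = 5)
A = 25605 (A = Add(5, Pow(Add(187, -347), 2)) = Add(5, Pow(-160, 2)) = Add(5, 25600) = 25605)
Z = 25605
Mul(Z, Pow(Function('u')(Function('v')(Function('J')(-3), 26)), -1)) = Mul(25605, Pow(5, -1)) = Mul(25605, Rational(1, 5)) = 5121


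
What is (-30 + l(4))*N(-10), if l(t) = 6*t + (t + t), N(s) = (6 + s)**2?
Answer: 32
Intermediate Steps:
l(t) = 8*t (l(t) = 6*t + 2*t = 8*t)
(-30 + l(4))*N(-10) = (-30 + 8*4)*(6 - 10)**2 = (-30 + 32)*(-4)**2 = 2*16 = 32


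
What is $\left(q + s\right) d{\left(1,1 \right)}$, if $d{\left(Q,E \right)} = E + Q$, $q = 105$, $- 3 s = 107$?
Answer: $\frac{416}{3} \approx 138.67$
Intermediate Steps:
$s = - \frac{107}{3}$ ($s = \left(- \frac{1}{3}\right) 107 = - \frac{107}{3} \approx -35.667$)
$\left(q + s\right) d{\left(1,1 \right)} = \left(105 - \frac{107}{3}\right) \left(1 + 1\right) = \frac{208}{3} \cdot 2 = \frac{416}{3}$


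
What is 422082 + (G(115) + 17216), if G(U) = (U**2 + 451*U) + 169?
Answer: 504557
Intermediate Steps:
G(U) = 169 + U**2 + 451*U
422082 + (G(115) + 17216) = 422082 + ((169 + 115**2 + 451*115) + 17216) = 422082 + ((169 + 13225 + 51865) + 17216) = 422082 + (65259 + 17216) = 422082 + 82475 = 504557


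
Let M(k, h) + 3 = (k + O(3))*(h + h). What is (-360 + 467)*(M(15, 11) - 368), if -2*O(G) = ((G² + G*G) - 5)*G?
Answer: -50290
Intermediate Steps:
O(G) = -G*(-5 + 2*G²)/2 (O(G) = -((G² + G*G) - 5)*G/2 = -((G² + G²) - 5)*G/2 = -(2*G² - 5)*G/2 = -(-5 + 2*G²)*G/2 = -G*(-5 + 2*G²)/2)
M(k, h) = -3 + 2*h*(-39/2 + k) (M(k, h) = -3 + (k + 3*(5/2 - 1*3²))*(h + h) = -3 + (k + 3*(5/2 - 1*9))*(2*h) = -3 + (k + 3*(5/2 - 9))*(2*h) = -3 + (k + 3*(-13/2))*(2*h) = -3 + (k - 39/2)*(2*h) = -3 + (-39/2 + k)*(2*h) = -3 + 2*h*(-39/2 + k))
(-360 + 467)*(M(15, 11) - 368) = (-360 + 467)*((-3 - 39*11 + 2*11*15) - 368) = 107*((-3 - 429 + 330) - 368) = 107*(-102 - 368) = 107*(-470) = -50290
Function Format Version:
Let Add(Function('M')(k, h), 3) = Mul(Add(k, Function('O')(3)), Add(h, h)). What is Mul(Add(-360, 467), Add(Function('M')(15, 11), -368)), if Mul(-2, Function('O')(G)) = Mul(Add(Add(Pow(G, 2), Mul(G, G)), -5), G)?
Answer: -50290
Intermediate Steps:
Function('O')(G) = Mul(Rational(-1, 2), G, Add(-5, Mul(2, Pow(G, 2)))) (Function('O')(G) = Mul(Rational(-1, 2), Mul(Add(Add(Pow(G, 2), Mul(G, G)), -5), G)) = Mul(Rational(-1, 2), Mul(Add(Add(Pow(G, 2), Pow(G, 2)), -5), G)) = Mul(Rational(-1, 2), Mul(Add(Mul(2, Pow(G, 2)), -5), G)) = Mul(Rational(-1, 2), Mul(Add(-5, Mul(2, Pow(G, 2))), G)) = Mul(Rational(-1, 2), Mul(G, Add(-5, Mul(2, Pow(G, 2))))) = Mul(Rational(-1, 2), G, Add(-5, Mul(2, Pow(G, 2)))))
Function('M')(k, h) = Add(-3, Mul(2, h, Add(Rational(-39, 2), k))) (Function('M')(k, h) = Add(-3, Mul(Add(k, Mul(3, Add(Rational(5, 2), Mul(-1, Pow(3, 2))))), Add(h, h))) = Add(-3, Mul(Add(k, Mul(3, Add(Rational(5, 2), Mul(-1, 9)))), Mul(2, h))) = Add(-3, Mul(Add(k, Mul(3, Add(Rational(5, 2), -9))), Mul(2, h))) = Add(-3, Mul(Add(k, Mul(3, Rational(-13, 2))), Mul(2, h))) = Add(-3, Mul(Add(k, Rational(-39, 2)), Mul(2, h))) = Add(-3, Mul(Add(Rational(-39, 2), k), Mul(2, h))) = Add(-3, Mul(2, h, Add(Rational(-39, 2), k))))
Mul(Add(-360, 467), Add(Function('M')(15, 11), -368)) = Mul(Add(-360, 467), Add(Add(-3, Mul(-39, 11), Mul(2, 11, 15)), -368)) = Mul(107, Add(Add(-3, -429, 330), -368)) = Mul(107, Add(-102, -368)) = Mul(107, -470) = -50290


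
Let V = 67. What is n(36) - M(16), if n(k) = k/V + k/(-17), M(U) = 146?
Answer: -168094/1139 ≈ -147.58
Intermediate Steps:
n(k) = -50*k/1139 (n(k) = k/67 + k/(-17) = k*(1/67) + k*(-1/17) = k/67 - k/17 = -50*k/1139)
n(36) - M(16) = -50/1139*36 - 1*146 = -1800/1139 - 146 = -168094/1139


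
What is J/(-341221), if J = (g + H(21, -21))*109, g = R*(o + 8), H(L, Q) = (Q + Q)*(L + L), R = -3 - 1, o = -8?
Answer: 192276/341221 ≈ 0.56349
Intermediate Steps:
R = -4
H(L, Q) = 4*L*Q (H(L, Q) = (2*Q)*(2*L) = 4*L*Q)
g = 0 (g = -4*(-8 + 8) = -4*0 = 0)
J = -192276 (J = (0 + 4*21*(-21))*109 = (0 - 1764)*109 = -1764*109 = -192276)
J/(-341221) = -192276/(-341221) = -192276*(-1/341221) = 192276/341221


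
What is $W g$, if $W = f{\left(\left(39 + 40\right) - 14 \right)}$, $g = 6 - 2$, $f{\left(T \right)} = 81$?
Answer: $324$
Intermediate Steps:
$g = 4$ ($g = 6 - 2 = 4$)
$W = 81$
$W g = 81 \cdot 4 = 324$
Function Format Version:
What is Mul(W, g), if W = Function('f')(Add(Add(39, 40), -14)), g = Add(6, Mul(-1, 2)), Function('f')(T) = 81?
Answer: 324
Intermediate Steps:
g = 4 (g = Add(6, -2) = 4)
W = 81
Mul(W, g) = Mul(81, 4) = 324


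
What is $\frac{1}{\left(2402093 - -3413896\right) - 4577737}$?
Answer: $\frac{1}{1238252} \approx 8.0759 \cdot 10^{-7}$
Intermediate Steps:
$\frac{1}{\left(2402093 - -3413896\right) - 4577737} = \frac{1}{\left(2402093 + 3413896\right) - 4577737} = \frac{1}{5815989 - 4577737} = \frac{1}{1238252}$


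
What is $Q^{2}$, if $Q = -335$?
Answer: $112225$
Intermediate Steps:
$Q^{2} = \left(-335\right)^{2} = 112225$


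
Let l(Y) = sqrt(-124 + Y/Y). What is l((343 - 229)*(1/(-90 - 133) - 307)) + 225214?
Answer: 225214 + I*sqrt(123) ≈ 2.2521e+5 + 11.091*I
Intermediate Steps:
l(Y) = I*sqrt(123) (l(Y) = sqrt(-124 + 1) = sqrt(-123) = I*sqrt(123))
l((343 - 229)*(1/(-90 - 133) - 307)) + 225214 = I*sqrt(123) + 225214 = 225214 + I*sqrt(123)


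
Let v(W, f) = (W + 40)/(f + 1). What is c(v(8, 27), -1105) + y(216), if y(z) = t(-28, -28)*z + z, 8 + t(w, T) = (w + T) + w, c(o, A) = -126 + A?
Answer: -20887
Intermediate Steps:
v(W, f) = (40 + W)/(1 + f)
t(w, T) = -8 + T + 2*w (t(w, T) = -8 + ((w + T) + w) = -8 + ((T + w) + w) = -8 + (T + 2*w) = -8 + T + 2*w)
y(z) = -91*z (y(z) = (-8 - 28 + 2*(-28))*z + z = (-8 - 28 - 56)*z + z = -92*z + z = -91*z)
c(v(8, 27), -1105) + y(216) = (-126 - 1105) - 91*216 = -1231 - 19656 = -20887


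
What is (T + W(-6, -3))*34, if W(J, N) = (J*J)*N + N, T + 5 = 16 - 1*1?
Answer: -3434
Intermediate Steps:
T = 10 (T = -5 + (16 - 1*1) = -5 + (16 - 1) = -5 + 15 = 10)
W(J, N) = N + N*J² (W(J, N) = J²*N + N = N*J² + N = N + N*J²)
(T + W(-6, -3))*34 = (10 - 3*(1 + (-6)²))*34 = (10 - 3*(1 + 36))*34 = (10 - 3*37)*34 = (10 - 111)*34 = -101*34 = -3434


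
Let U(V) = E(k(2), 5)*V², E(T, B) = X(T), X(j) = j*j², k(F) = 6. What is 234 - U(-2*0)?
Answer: 234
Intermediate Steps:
X(j) = j³
E(T, B) = T³
U(V) = 216*V² (U(V) = 6³*V² = 216*V²)
234 - U(-2*0) = 234 - 216*(-2*0)² = 234 - 216*0² = 234 - 216*0 = 234 - 1*0 = 234 + 0 = 234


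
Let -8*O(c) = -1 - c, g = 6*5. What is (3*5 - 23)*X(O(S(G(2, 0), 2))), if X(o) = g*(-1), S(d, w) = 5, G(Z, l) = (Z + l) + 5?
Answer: 240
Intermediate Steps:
G(Z, l) = 5 + Z + l
g = 30
O(c) = ⅛ + c/8 (O(c) = -(-1 - c)/8 = ⅛ + c/8)
X(o) = -30 (X(o) = 30*(-1) = -30)
(3*5 - 23)*X(O(S(G(2, 0), 2))) = (3*5 - 23)*(-30) = (15 - 23)*(-30) = -8*(-30) = 240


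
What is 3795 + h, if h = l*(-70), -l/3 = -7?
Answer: 2325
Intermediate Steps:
l = 21 (l = -3*(-7) = 21)
h = -1470 (h = 21*(-70) = -1470)
3795 + h = 3795 - 1470 = 2325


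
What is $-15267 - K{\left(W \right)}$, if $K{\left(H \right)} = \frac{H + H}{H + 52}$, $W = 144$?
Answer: $- \frac{748155}{49} \approx -15268.0$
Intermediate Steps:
$K{\left(H \right)} = \frac{2 H}{52 + H}$
$-15267 - K{\left(W \right)} = -15267 - 2 \cdot 144 \frac{1}{52 + 144} = -15267 - 2 \cdot 144 \cdot \frac{1}{196} = -15267 - \frac{72}{49} = - \frac{748155}{49}$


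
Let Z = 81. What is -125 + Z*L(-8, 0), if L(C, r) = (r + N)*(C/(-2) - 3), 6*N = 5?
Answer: -115/2 ≈ -57.500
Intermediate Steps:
N = 5/6 (N = (1/6)*5 = 5/6 ≈ 0.83333)
L(C, r) = (-3 - C/2)*(5/6 + r) (L(C, r) = (r + 5/6)*(C/(-2) - 3) = (5/6 + r)*(C*(-1/2) - 3) = (5/6 + r)*(-C/2 - 3) = (5/6 + r)*(-3 - C/2) = (-3 - C/2)*(5/6 + r))
-125 + Z*L(-8, 0) = -125 + 81*(-5/2 - 3*0 - 5/12*(-8) - 1/2*(-8)*0) = -125 + 81*(-5/2 + 0 + 10/3 + 0) = -125 + 81*(5/6) = -125 + 135/2 = -115/2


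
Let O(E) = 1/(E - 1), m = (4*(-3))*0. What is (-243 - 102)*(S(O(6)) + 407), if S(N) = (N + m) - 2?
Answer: -139794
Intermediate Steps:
m = 0 (m = -12*0 = 0)
O(E) = 1/(-1 + E)
S(N) = -2 + N (S(N) = (N + 0) - 2 = N - 2 = -2 + N)
(-243 - 102)*(S(O(6)) + 407) = (-243 - 102)*((-2 + 1/(-1 + 6)) + 407) = -345*((-2 + 1/5) + 407) = -345*(-9/5 + 407) = -345*2026/5 = -139794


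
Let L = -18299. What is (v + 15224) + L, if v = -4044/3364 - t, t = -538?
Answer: -2134628/841 ≈ -2538.2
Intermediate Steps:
v = 451447/841 (v = -4044/3364 - 1*(-538) = -4044*1/3364 + 538 = -1011/841 + 538 = 451447/841 ≈ 536.80)
(v + 15224) + L = (451447/841 + 15224) - 18299 = 13254831/841 - 18299 = -2134628/841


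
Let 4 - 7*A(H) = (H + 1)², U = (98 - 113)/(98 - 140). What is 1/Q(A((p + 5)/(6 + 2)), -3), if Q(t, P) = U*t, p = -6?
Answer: 6272/1035 ≈ 6.0599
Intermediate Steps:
U = 5/14 (U = -15/(-42) = -15*(-1/42) = 5/14 ≈ 0.35714)
A(H) = 4/7 - (1 + H)²/7 (A(H) = 4/7 - (H + 1)²/7 = 4/7 - (1 + H)²/7)
Q(t, P) = 5*t/14
1/Q(A((p + 5)/(6 + 2)), -3) = 1/(5*(4/7 - (1 + (-6 + 5)/(6 + 2))²/7)/14) = 1/(5*(4/7 - (1 - 1/8)²/7)/14) = 1/(5*(4/7 - (1 - 1*⅛)²/7)/14) = 1/(5*(4/7 - (1 - ⅛)²/7)/14) = 1/(5*(4/7 - (7/8)²/7)/14) = 1/(5*(4/7 - ⅐*49/64)/14) = 1/(5*(4/7 - 7/64)/14) = 1/((5/14)*(207/448)) = 1/(1035/6272) = 6272/1035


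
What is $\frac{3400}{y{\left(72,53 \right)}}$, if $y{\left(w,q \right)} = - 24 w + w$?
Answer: $- \frac{425}{207} \approx -2.0531$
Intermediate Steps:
$y{\left(w,q \right)} = - 23 w$
$\frac{3400}{y{\left(72,53 \right)}} = \frac{3400}{\left(-23\right) 72} = \frac{3400}{-1656} = 3400 \left(- \frac{1}{1656}\right) = - \frac{425}{207}$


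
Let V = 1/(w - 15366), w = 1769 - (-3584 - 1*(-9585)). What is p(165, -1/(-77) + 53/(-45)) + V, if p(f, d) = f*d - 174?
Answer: -150708641/411558 ≈ -366.19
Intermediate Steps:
w = -4232 (w = 1769 - (-3584 + 9585) = 1769 - 1*6001 = 1769 - 6001 = -4232)
p(f, d) = -174 + d*f (p(f, d) = d*f - 174 = -174 + d*f)
V = -1/19598 (V = 1/(-4232 - 15366) = 1/(-19598) = -1/19598 ≈ -5.1026e-5)
p(165, -1/(-77) + 53/(-45)) + V = (-174 + (-1/(-77) + 53/(-45))*165) - 1/19598 = (-174 + (-1*(-1/77) + 53*(-1/45))*165) - 1/19598 = (-174 + (1/77 - 53/45)*165) - 1/19598 = (-174 - 4036/3465*165) - 1/19598 = (-174 - 4036/21) - 1/19598 = -7690/21 - 1/19598 = -150708641/411558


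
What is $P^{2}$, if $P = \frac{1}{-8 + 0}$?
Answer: $\frac{1}{64} \approx 0.015625$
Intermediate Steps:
$P = - \frac{1}{8}$ ($P = \frac{1}{-8} = - \frac{1}{8} \approx -0.125$)
$P^{2} = \left(- \frac{1}{8}\right)^{2} = \frac{1}{64}$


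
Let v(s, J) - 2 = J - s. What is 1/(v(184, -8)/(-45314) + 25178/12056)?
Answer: 136576396/285801633 ≈ 0.47787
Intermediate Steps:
v(s, J) = 2 + J - s (v(s, J) = 2 + (J - s) = 2 + J - s)
1/(v(184, -8)/(-45314) + 25178/12056) = 1/((2 - 8 - 1*184)/(-45314) + 25178/12056) = 1/((2 - 8 - 184)*(-1/45314) + 25178*(1/12056)) = 1/(-190*(-1/45314) + 12589/6028) = 1/(95/22657 + 12589/6028) = 1/(285801633/136576396) = 136576396/285801633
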